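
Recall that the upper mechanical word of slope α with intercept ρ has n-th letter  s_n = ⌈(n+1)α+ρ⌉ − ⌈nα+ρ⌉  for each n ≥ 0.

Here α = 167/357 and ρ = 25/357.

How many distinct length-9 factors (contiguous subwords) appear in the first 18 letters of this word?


5

t_n = ⌈(n·167+25)/357⌉ for n = 0 … 18:
  n=0…9: ⌈25/357⌉=1 ⌈192/357⌉=1 ⌈359/357⌉=2 ⌈526/357⌉=2 ⌈693/357⌉=2 ⌈860/357⌉=3 ⌈1027/357⌉=3 ⌈1194/357⌉=4 ⌈1361/357⌉=4 ⌈1528/357⌉=5
  n=10…18: ⌈1695/357⌉=5 ⌈1862/357⌉=6 ⌈2029/357⌉=6 ⌈2196/357⌉=7 ⌈2363/357⌉=7 ⌈2530/357⌉=8 ⌈2697/357⌉=8 ⌈2864/357⌉=9 ⌈3031/357⌉=9
s_n = t_(n+1) − t_n for n = 0 … 17 gives
prefix = 010010101010101010
slide a length-9 window over [0..8] … [9..17] (10 windows); first occurrence of each distinct factor:
  [  0..  8] 010010101
  [  1..  9] 100101010
  [  2.. 10] 001010101
  [  3.. 11] 010101010
  [  4.. 12] 101010101
  (the other 5 windows repeat one of these)
distinct factors: {001010101, 010010101, 010101010, 100101010, 101010101}
count = 5  (Sturmian bound for length 9 is 10)


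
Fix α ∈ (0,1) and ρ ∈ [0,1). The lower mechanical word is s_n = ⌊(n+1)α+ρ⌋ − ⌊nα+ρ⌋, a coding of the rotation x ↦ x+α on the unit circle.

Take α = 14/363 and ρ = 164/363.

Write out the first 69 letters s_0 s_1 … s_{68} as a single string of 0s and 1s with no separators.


n=0: ⌊(1·14+164)/363⌋ − ⌊(0·14+164)/363⌋ = ⌊178/363⌋ − ⌊164/363⌋ = 0 − 0 = 0
n=1: ⌊(2·14+164)/363⌋ − ⌊(1·14+164)/363⌋ = ⌊192/363⌋ − ⌊178/363⌋ = 0 − 0 = 0
n=2: ⌊(3·14+164)/363⌋ − ⌊(2·14+164)/363⌋ = ⌊206/363⌋ − ⌊192/363⌋ = 0 − 0 = 0
n=3: ⌊(4·14+164)/363⌋ − ⌊(3·14+164)/363⌋ = ⌊220/363⌋ − ⌊206/363⌋ = 0 − 0 = 0
n=4: ⌊(5·14+164)/363⌋ − ⌊(4·14+164)/363⌋ = ⌊234/363⌋ − ⌊220/363⌋ = 0 − 0 = 0
n=5: ⌊(6·14+164)/363⌋ − ⌊(5·14+164)/363⌋ = ⌊248/363⌋ − ⌊234/363⌋ = 0 − 0 = 0
n=6: ⌊(7·14+164)/363⌋ − ⌊(6·14+164)/363⌋ = ⌊262/363⌋ − ⌊248/363⌋ = 0 − 0 = 0
n=7: ⌊(8·14+164)/363⌋ − ⌊(7·14+164)/363⌋ = ⌊276/363⌋ − ⌊262/363⌋ = 0 − 0 = 0
n=8: ⌊(9·14+164)/363⌋ − ⌊(8·14+164)/363⌋ = ⌊290/363⌋ − ⌊276/363⌋ = 0 − 0 = 0
n=9: ⌊(10·14+164)/363⌋ − ⌊(9·14+164)/363⌋ = ⌊304/363⌋ − ⌊290/363⌋ = 0 − 0 = 0
n=10: ⌊(11·14+164)/363⌋ − ⌊(10·14+164)/363⌋ = ⌊318/363⌋ − ⌊304/363⌋ = 0 − 0 = 0
n=11: ⌊(12·14+164)/363⌋ − ⌊(11·14+164)/363⌋ = ⌊332/363⌋ − ⌊318/363⌋ = 0 − 0 = 0
n=12: ⌊(13·14+164)/363⌋ − ⌊(12·14+164)/363⌋ = ⌊346/363⌋ − ⌊332/363⌋ = 0 − 0 = 0
n=13: ⌊(14·14+164)/363⌋ − ⌊(13·14+164)/363⌋ = ⌊360/363⌋ − ⌊346/363⌋ = 0 − 0 = 0
n=14: ⌊(15·14+164)/363⌋ − ⌊(14·14+164)/363⌋ = ⌊374/363⌋ − ⌊360/363⌋ = 1 − 0 = 1
n=15: ⌊(16·14+164)/363⌋ − ⌊(15·14+164)/363⌋ = ⌊388/363⌋ − ⌊374/363⌋ = 1 − 1 = 0
n=16: ⌊(17·14+164)/363⌋ − ⌊(16·14+164)/363⌋ = ⌊402/363⌋ − ⌊388/363⌋ = 1 − 1 = 0
n=17: ⌊(18·14+164)/363⌋ − ⌊(17·14+164)/363⌋ = ⌊416/363⌋ − ⌊402/363⌋ = 1 − 1 = 0
n=18: ⌊(19·14+164)/363⌋ − ⌊(18·14+164)/363⌋ = ⌊430/363⌋ − ⌊416/363⌋ = 1 − 1 = 0
n=19: ⌊(20·14+164)/363⌋ − ⌊(19·14+164)/363⌋ = ⌊444/363⌋ − ⌊430/363⌋ = 1 − 1 = 0
n=20: ⌊(21·14+164)/363⌋ − ⌊(20·14+164)/363⌋ = ⌊458/363⌋ − ⌊444/363⌋ = 1 − 1 = 0
n=21: ⌊(22·14+164)/363⌋ − ⌊(21·14+164)/363⌋ = ⌊472/363⌋ − ⌊458/363⌋ = 1 − 1 = 0
n=22: ⌊(23·14+164)/363⌋ − ⌊(22·14+164)/363⌋ = ⌊486/363⌋ − ⌊472/363⌋ = 1 − 1 = 0
n=23: ⌊(24·14+164)/363⌋ − ⌊(23·14+164)/363⌋ = ⌊500/363⌋ − ⌊486/363⌋ = 1 − 1 = 0
n=24: ⌊(25·14+164)/363⌋ − ⌊(24·14+164)/363⌋ = ⌊514/363⌋ − ⌊500/363⌋ = 1 − 1 = 0
n=25: ⌊(26·14+164)/363⌋ − ⌊(25·14+164)/363⌋ = ⌊528/363⌋ − ⌊514/363⌋ = 1 − 1 = 0
n=26: ⌊(27·14+164)/363⌋ − ⌊(26·14+164)/363⌋ = ⌊542/363⌋ − ⌊528/363⌋ = 1 − 1 = 0
n=27: ⌊(28·14+164)/363⌋ − ⌊(27·14+164)/363⌋ = ⌊556/363⌋ − ⌊542/363⌋ = 1 − 1 = 0
n=28: ⌊(29·14+164)/363⌋ − ⌊(28·14+164)/363⌋ = ⌊570/363⌋ − ⌊556/363⌋ = 1 − 1 = 0
n=29: ⌊(30·14+164)/363⌋ − ⌊(29·14+164)/363⌋ = ⌊584/363⌋ − ⌊570/363⌋ = 1 − 1 = 0
n=30: ⌊(31·14+164)/363⌋ − ⌊(30·14+164)/363⌋ = ⌊598/363⌋ − ⌊584/363⌋ = 1 − 1 = 0
n=31: ⌊(32·14+164)/363⌋ − ⌊(31·14+164)/363⌋ = ⌊612/363⌋ − ⌊598/363⌋ = 1 − 1 = 0
n=32: ⌊(33·14+164)/363⌋ − ⌊(32·14+164)/363⌋ = ⌊626/363⌋ − ⌊612/363⌋ = 1 − 1 = 0
n=33: ⌊(34·14+164)/363⌋ − ⌊(33·14+164)/363⌋ = ⌊640/363⌋ − ⌊626/363⌋ = 1 − 1 = 0
n=34: ⌊(35·14+164)/363⌋ − ⌊(34·14+164)/363⌋ = ⌊654/363⌋ − ⌊640/363⌋ = 1 − 1 = 0
n=35: ⌊(36·14+164)/363⌋ − ⌊(35·14+164)/363⌋ = ⌊668/363⌋ − ⌊654/363⌋ = 1 − 1 = 0
n=36: ⌊(37·14+164)/363⌋ − ⌊(36·14+164)/363⌋ = ⌊682/363⌋ − ⌊668/363⌋ = 1 − 1 = 0
n=37: ⌊(38·14+164)/363⌋ − ⌊(37·14+164)/363⌋ = ⌊696/363⌋ − ⌊682/363⌋ = 1 − 1 = 0
n=38: ⌊(39·14+164)/363⌋ − ⌊(38·14+164)/363⌋ = ⌊710/363⌋ − ⌊696/363⌋ = 1 − 1 = 0
n=39: ⌊(40·14+164)/363⌋ − ⌊(39·14+164)/363⌋ = ⌊724/363⌋ − ⌊710/363⌋ = 1 − 1 = 0
n=40: ⌊(41·14+164)/363⌋ − ⌊(40·14+164)/363⌋ = ⌊738/363⌋ − ⌊724/363⌋ = 2 − 1 = 1
n=41: ⌊(42·14+164)/363⌋ − ⌊(41·14+164)/363⌋ = ⌊752/363⌋ − ⌊738/363⌋ = 2 − 2 = 0
n=42: ⌊(43·14+164)/363⌋ − ⌊(42·14+164)/363⌋ = ⌊766/363⌋ − ⌊752/363⌋ = 2 − 2 = 0
n=43: ⌊(44·14+164)/363⌋ − ⌊(43·14+164)/363⌋ = ⌊780/363⌋ − ⌊766/363⌋ = 2 − 2 = 0
n=44: ⌊(45·14+164)/363⌋ − ⌊(44·14+164)/363⌋ = ⌊794/363⌋ − ⌊780/363⌋ = 2 − 2 = 0
n=45: ⌊(46·14+164)/363⌋ − ⌊(45·14+164)/363⌋ = ⌊808/363⌋ − ⌊794/363⌋ = 2 − 2 = 0
n=46: ⌊(47·14+164)/363⌋ − ⌊(46·14+164)/363⌋ = ⌊822/363⌋ − ⌊808/363⌋ = 2 − 2 = 0
n=47: ⌊(48·14+164)/363⌋ − ⌊(47·14+164)/363⌋ = ⌊836/363⌋ − ⌊822/363⌋ = 2 − 2 = 0
n=48: ⌊(49·14+164)/363⌋ − ⌊(48·14+164)/363⌋ = ⌊850/363⌋ − ⌊836/363⌋ = 2 − 2 = 0
n=49: ⌊(50·14+164)/363⌋ − ⌊(49·14+164)/363⌋ = ⌊864/363⌋ − ⌊850/363⌋ = 2 − 2 = 0
n=50: ⌊(51·14+164)/363⌋ − ⌊(50·14+164)/363⌋ = ⌊878/363⌋ − ⌊864/363⌋ = 2 − 2 = 0
n=51: ⌊(52·14+164)/363⌋ − ⌊(51·14+164)/363⌋ = ⌊892/363⌋ − ⌊878/363⌋ = 2 − 2 = 0
n=52: ⌊(53·14+164)/363⌋ − ⌊(52·14+164)/363⌋ = ⌊906/363⌋ − ⌊892/363⌋ = 2 − 2 = 0
n=53: ⌊(54·14+164)/363⌋ − ⌊(53·14+164)/363⌋ = ⌊920/363⌋ − ⌊906/363⌋ = 2 − 2 = 0
n=54: ⌊(55·14+164)/363⌋ − ⌊(54·14+164)/363⌋ = ⌊934/363⌋ − ⌊920/363⌋ = 2 − 2 = 0
n=55: ⌊(56·14+164)/363⌋ − ⌊(55·14+164)/363⌋ = ⌊948/363⌋ − ⌊934/363⌋ = 2 − 2 = 0
n=56: ⌊(57·14+164)/363⌋ − ⌊(56·14+164)/363⌋ = ⌊962/363⌋ − ⌊948/363⌋ = 2 − 2 = 0
n=57: ⌊(58·14+164)/363⌋ − ⌊(57·14+164)/363⌋ = ⌊976/363⌋ − ⌊962/363⌋ = 2 − 2 = 0
n=58: ⌊(59·14+164)/363⌋ − ⌊(58·14+164)/363⌋ = ⌊990/363⌋ − ⌊976/363⌋ = 2 − 2 = 0
n=59: ⌊(60·14+164)/363⌋ − ⌊(59·14+164)/363⌋ = ⌊1004/363⌋ − ⌊990/363⌋ = 2 − 2 = 0
n=60: ⌊(61·14+164)/363⌋ − ⌊(60·14+164)/363⌋ = ⌊1018/363⌋ − ⌊1004/363⌋ = 2 − 2 = 0
n=61: ⌊(62·14+164)/363⌋ − ⌊(61·14+164)/363⌋ = ⌊1032/363⌋ − ⌊1018/363⌋ = 2 − 2 = 0
n=62: ⌊(63·14+164)/363⌋ − ⌊(62·14+164)/363⌋ = ⌊1046/363⌋ − ⌊1032/363⌋ = 2 − 2 = 0
n=63: ⌊(64·14+164)/363⌋ − ⌊(63·14+164)/363⌋ = ⌊1060/363⌋ − ⌊1046/363⌋ = 2 − 2 = 0
n=64: ⌊(65·14+164)/363⌋ − ⌊(64·14+164)/363⌋ = ⌊1074/363⌋ − ⌊1060/363⌋ = 2 − 2 = 0
n=65: ⌊(66·14+164)/363⌋ − ⌊(65·14+164)/363⌋ = ⌊1088/363⌋ − ⌊1074/363⌋ = 2 − 2 = 0
n=66: ⌊(67·14+164)/363⌋ − ⌊(66·14+164)/363⌋ = ⌊1102/363⌋ − ⌊1088/363⌋ = 3 − 2 = 1
n=67: ⌊(68·14+164)/363⌋ − ⌊(67·14+164)/363⌋ = ⌊1116/363⌋ − ⌊1102/363⌋ = 3 − 3 = 0
n=68: ⌊(69·14+164)/363⌋ − ⌊(68·14+164)/363⌋ = ⌊1130/363⌋ − ⌊1116/363⌋ = 3 − 3 = 0

000000000000001000000000000000000000000010000000000000000000000000100


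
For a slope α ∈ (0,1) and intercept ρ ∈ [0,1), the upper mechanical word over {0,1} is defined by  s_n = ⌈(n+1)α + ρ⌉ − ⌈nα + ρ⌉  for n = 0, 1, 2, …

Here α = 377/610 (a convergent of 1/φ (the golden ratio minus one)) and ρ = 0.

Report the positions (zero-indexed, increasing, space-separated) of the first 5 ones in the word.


n=0: ⌈377/610⌉−⌈0/610⌉ = 1−0 = 1  ← one
n=1: ⌈754/610⌉−⌈377/610⌉ = 2−1 = 1  ← one
n=2: ⌈1131/610⌉−⌈754/610⌉ = 2−2 = 0
n=3: ⌈1508/610⌉−⌈1131/610⌉ = 3−2 = 1  ← one
n=4: ⌈1885/610⌉−⌈1508/610⌉ = 4−3 = 1  ← one
n=5: ⌈2262/610⌉−⌈1885/610⌉ = 4−4 = 0
n=6: ⌈2639/610⌉−⌈2262/610⌉ = 5−4 = 1  ← one
positions of the first 5 ones: 0 1 3 4 6

0 1 3 4 6


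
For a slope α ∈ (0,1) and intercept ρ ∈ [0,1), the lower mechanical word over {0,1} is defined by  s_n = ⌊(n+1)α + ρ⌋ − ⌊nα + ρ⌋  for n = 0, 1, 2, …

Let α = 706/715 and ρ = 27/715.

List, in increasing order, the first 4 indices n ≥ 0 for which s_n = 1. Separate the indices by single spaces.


n=0: ⌊733/715⌋−⌊27/715⌋ = 1−0 = 1  ← one
n=1: ⌊1439/715⌋−⌊733/715⌋ = 2−1 = 1  ← one
n=2: ⌊2145/715⌋−⌊1439/715⌋ = 3−2 = 1  ← one
n=3: ⌊2851/715⌋−⌊2145/715⌋ = 3−3 = 0
n=4: ⌊3557/715⌋−⌊2851/715⌋ = 4−3 = 1  ← one
positions of the first 4 ones: 0 1 2 4

0 1 2 4


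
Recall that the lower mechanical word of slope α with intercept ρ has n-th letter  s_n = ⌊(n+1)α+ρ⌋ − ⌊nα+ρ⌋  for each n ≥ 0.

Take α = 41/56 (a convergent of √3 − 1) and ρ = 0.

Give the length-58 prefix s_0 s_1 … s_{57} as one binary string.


0110111011101101110111011101101110111011101101110111011101

n=0: ⌊(1·41)/56⌋ − ⌊(0·41)/56⌋ = ⌊41/56⌋ − ⌊0/56⌋ = 0 − 0 = 0
n=1: ⌊(2·41)/56⌋ − ⌊(1·41)/56⌋ = ⌊82/56⌋ − ⌊41/56⌋ = 1 − 0 = 1
n=2: ⌊(3·41)/56⌋ − ⌊(2·41)/56⌋ = ⌊123/56⌋ − ⌊82/56⌋ = 2 − 1 = 1
n=3: ⌊(4·41)/56⌋ − ⌊(3·41)/56⌋ = ⌊164/56⌋ − ⌊123/56⌋ = 2 − 2 = 0
n=4: ⌊(5·41)/56⌋ − ⌊(4·41)/56⌋ = ⌊205/56⌋ − ⌊164/56⌋ = 3 − 2 = 1
n=5: ⌊(6·41)/56⌋ − ⌊(5·41)/56⌋ = ⌊246/56⌋ − ⌊205/56⌋ = 4 − 3 = 1
n=6: ⌊(7·41)/56⌋ − ⌊(6·41)/56⌋ = ⌊287/56⌋ − ⌊246/56⌋ = 5 − 4 = 1
n=7: ⌊(8·41)/56⌋ − ⌊(7·41)/56⌋ = ⌊328/56⌋ − ⌊287/56⌋ = 5 − 5 = 0
n=8: ⌊(9·41)/56⌋ − ⌊(8·41)/56⌋ = ⌊369/56⌋ − ⌊328/56⌋ = 6 − 5 = 1
n=9: ⌊(10·41)/56⌋ − ⌊(9·41)/56⌋ = ⌊410/56⌋ − ⌊369/56⌋ = 7 − 6 = 1
n=10: ⌊(11·41)/56⌋ − ⌊(10·41)/56⌋ = ⌊451/56⌋ − ⌊410/56⌋ = 8 − 7 = 1
n=11: ⌊(12·41)/56⌋ − ⌊(11·41)/56⌋ = ⌊492/56⌋ − ⌊451/56⌋ = 8 − 8 = 0
n=12: ⌊(13·41)/56⌋ − ⌊(12·41)/56⌋ = ⌊533/56⌋ − ⌊492/56⌋ = 9 − 8 = 1
n=13: ⌊(14·41)/56⌋ − ⌊(13·41)/56⌋ = ⌊574/56⌋ − ⌊533/56⌋ = 10 − 9 = 1
n=14: ⌊(15·41)/56⌋ − ⌊(14·41)/56⌋ = ⌊615/56⌋ − ⌊574/56⌋ = 10 − 10 = 0
n=15: ⌊(16·41)/56⌋ − ⌊(15·41)/56⌋ = ⌊656/56⌋ − ⌊615/56⌋ = 11 − 10 = 1
n=16: ⌊(17·41)/56⌋ − ⌊(16·41)/56⌋ = ⌊697/56⌋ − ⌊656/56⌋ = 12 − 11 = 1
n=17: ⌊(18·41)/56⌋ − ⌊(17·41)/56⌋ = ⌊738/56⌋ − ⌊697/56⌋ = 13 − 12 = 1
n=18: ⌊(19·41)/56⌋ − ⌊(18·41)/56⌋ = ⌊779/56⌋ − ⌊738/56⌋ = 13 − 13 = 0
n=19: ⌊(20·41)/56⌋ − ⌊(19·41)/56⌋ = ⌊820/56⌋ − ⌊779/56⌋ = 14 − 13 = 1
n=20: ⌊(21·41)/56⌋ − ⌊(20·41)/56⌋ = ⌊861/56⌋ − ⌊820/56⌋ = 15 − 14 = 1
n=21: ⌊(22·41)/56⌋ − ⌊(21·41)/56⌋ = ⌊902/56⌋ − ⌊861/56⌋ = 16 − 15 = 1
n=22: ⌊(23·41)/56⌋ − ⌊(22·41)/56⌋ = ⌊943/56⌋ − ⌊902/56⌋ = 16 − 16 = 0
n=23: ⌊(24·41)/56⌋ − ⌊(23·41)/56⌋ = ⌊984/56⌋ − ⌊943/56⌋ = 17 − 16 = 1
n=24: ⌊(25·41)/56⌋ − ⌊(24·41)/56⌋ = ⌊1025/56⌋ − ⌊984/56⌋ = 18 − 17 = 1
n=25: ⌊(26·41)/56⌋ − ⌊(25·41)/56⌋ = ⌊1066/56⌋ − ⌊1025/56⌋ = 19 − 18 = 1
n=26: ⌊(27·41)/56⌋ − ⌊(26·41)/56⌋ = ⌊1107/56⌋ − ⌊1066/56⌋ = 19 − 19 = 0
n=27: ⌊(28·41)/56⌋ − ⌊(27·41)/56⌋ = ⌊1148/56⌋ − ⌊1107/56⌋ = 20 − 19 = 1
n=28: ⌊(29·41)/56⌋ − ⌊(28·41)/56⌋ = ⌊1189/56⌋ − ⌊1148/56⌋ = 21 − 20 = 1
n=29: ⌊(30·41)/56⌋ − ⌊(29·41)/56⌋ = ⌊1230/56⌋ − ⌊1189/56⌋ = 21 − 21 = 0
n=30: ⌊(31·41)/56⌋ − ⌊(30·41)/56⌋ = ⌊1271/56⌋ − ⌊1230/56⌋ = 22 − 21 = 1
n=31: ⌊(32·41)/56⌋ − ⌊(31·41)/56⌋ = ⌊1312/56⌋ − ⌊1271/56⌋ = 23 − 22 = 1
n=32: ⌊(33·41)/56⌋ − ⌊(32·41)/56⌋ = ⌊1353/56⌋ − ⌊1312/56⌋ = 24 − 23 = 1
n=33: ⌊(34·41)/56⌋ − ⌊(33·41)/56⌋ = ⌊1394/56⌋ − ⌊1353/56⌋ = 24 − 24 = 0
n=34: ⌊(35·41)/56⌋ − ⌊(34·41)/56⌋ = ⌊1435/56⌋ − ⌊1394/56⌋ = 25 − 24 = 1
n=35: ⌊(36·41)/56⌋ − ⌊(35·41)/56⌋ = ⌊1476/56⌋ − ⌊1435/56⌋ = 26 − 25 = 1
n=36: ⌊(37·41)/56⌋ − ⌊(36·41)/56⌋ = ⌊1517/56⌋ − ⌊1476/56⌋ = 27 − 26 = 1
n=37: ⌊(38·41)/56⌋ − ⌊(37·41)/56⌋ = ⌊1558/56⌋ − ⌊1517/56⌋ = 27 − 27 = 0
n=38: ⌊(39·41)/56⌋ − ⌊(38·41)/56⌋ = ⌊1599/56⌋ − ⌊1558/56⌋ = 28 − 27 = 1
n=39: ⌊(40·41)/56⌋ − ⌊(39·41)/56⌋ = ⌊1640/56⌋ − ⌊1599/56⌋ = 29 − 28 = 1
n=40: ⌊(41·41)/56⌋ − ⌊(40·41)/56⌋ = ⌊1681/56⌋ − ⌊1640/56⌋ = 30 − 29 = 1
n=41: ⌊(42·41)/56⌋ − ⌊(41·41)/56⌋ = ⌊1722/56⌋ − ⌊1681/56⌋ = 30 − 30 = 0
n=42: ⌊(43·41)/56⌋ − ⌊(42·41)/56⌋ = ⌊1763/56⌋ − ⌊1722/56⌋ = 31 − 30 = 1
n=43: ⌊(44·41)/56⌋ − ⌊(43·41)/56⌋ = ⌊1804/56⌋ − ⌊1763/56⌋ = 32 − 31 = 1
n=44: ⌊(45·41)/56⌋ − ⌊(44·41)/56⌋ = ⌊1845/56⌋ − ⌊1804/56⌋ = 32 − 32 = 0
n=45: ⌊(46·41)/56⌋ − ⌊(45·41)/56⌋ = ⌊1886/56⌋ − ⌊1845/56⌋ = 33 − 32 = 1
n=46: ⌊(47·41)/56⌋ − ⌊(46·41)/56⌋ = ⌊1927/56⌋ − ⌊1886/56⌋ = 34 − 33 = 1
n=47: ⌊(48·41)/56⌋ − ⌊(47·41)/56⌋ = ⌊1968/56⌋ − ⌊1927/56⌋ = 35 − 34 = 1
n=48: ⌊(49·41)/56⌋ − ⌊(48·41)/56⌋ = ⌊2009/56⌋ − ⌊1968/56⌋ = 35 − 35 = 0
n=49: ⌊(50·41)/56⌋ − ⌊(49·41)/56⌋ = ⌊2050/56⌋ − ⌊2009/56⌋ = 36 − 35 = 1
n=50: ⌊(51·41)/56⌋ − ⌊(50·41)/56⌋ = ⌊2091/56⌋ − ⌊2050/56⌋ = 37 − 36 = 1
n=51: ⌊(52·41)/56⌋ − ⌊(51·41)/56⌋ = ⌊2132/56⌋ − ⌊2091/56⌋ = 38 − 37 = 1
n=52: ⌊(53·41)/56⌋ − ⌊(52·41)/56⌋ = ⌊2173/56⌋ − ⌊2132/56⌋ = 38 − 38 = 0
n=53: ⌊(54·41)/56⌋ − ⌊(53·41)/56⌋ = ⌊2214/56⌋ − ⌊2173/56⌋ = 39 − 38 = 1
n=54: ⌊(55·41)/56⌋ − ⌊(54·41)/56⌋ = ⌊2255/56⌋ − ⌊2214/56⌋ = 40 − 39 = 1
n=55: ⌊(56·41)/56⌋ − ⌊(55·41)/56⌋ = ⌊2296/56⌋ − ⌊2255/56⌋ = 41 − 40 = 1
n=56: ⌊(57·41)/56⌋ − ⌊(56·41)/56⌋ = ⌊2337/56⌋ − ⌊2296/56⌋ = 41 − 41 = 0
n=57: ⌊(58·41)/56⌋ − ⌊(57·41)/56⌋ = ⌊2378/56⌋ − ⌊2337/56⌋ = 42 − 41 = 1


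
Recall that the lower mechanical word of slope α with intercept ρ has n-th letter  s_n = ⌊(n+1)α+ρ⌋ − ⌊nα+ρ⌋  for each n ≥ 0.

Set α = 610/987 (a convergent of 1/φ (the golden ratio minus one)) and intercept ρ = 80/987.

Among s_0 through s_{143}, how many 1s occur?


#1s = Σ_{n=0}^{143} s_n = Σ_{n=0}^{143} (⌊(n+1)α+ρ⌋ − ⌊nα+ρ⌋)
the sum telescopes: every ⌊nα+ρ⌋ with 0 < n < 144 appears once with + and once with −, leaving ⌊144α+ρ⌋ − ⌊0·α+ρ⌋
144α + ρ = (144·610 + 80) / 987 = 87920/987
ρ = 80/987
⌊87920/987⌋ = 89,  ⌊80/987⌋ = 0
#1s = 89 − 0 = 89

89


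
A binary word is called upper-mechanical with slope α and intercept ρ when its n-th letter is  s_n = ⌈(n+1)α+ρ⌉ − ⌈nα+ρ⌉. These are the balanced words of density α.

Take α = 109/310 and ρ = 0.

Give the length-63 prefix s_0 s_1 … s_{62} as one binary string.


101001001001001001010010010010010010100100100100100100101001001

n=0: ⌈(1·109)/310⌉ − ⌈(0·109)/310⌉ = ⌈109/310⌉ − ⌈0/310⌉ = 1 − 0 = 1
n=1: ⌈(2·109)/310⌉ − ⌈(1·109)/310⌉ = ⌈218/310⌉ − ⌈109/310⌉ = 1 − 1 = 0
n=2: ⌈(3·109)/310⌉ − ⌈(2·109)/310⌉ = ⌈327/310⌉ − ⌈218/310⌉ = 2 − 1 = 1
n=3: ⌈(4·109)/310⌉ − ⌈(3·109)/310⌉ = ⌈436/310⌉ − ⌈327/310⌉ = 2 − 2 = 0
n=4: ⌈(5·109)/310⌉ − ⌈(4·109)/310⌉ = ⌈545/310⌉ − ⌈436/310⌉ = 2 − 2 = 0
n=5: ⌈(6·109)/310⌉ − ⌈(5·109)/310⌉ = ⌈654/310⌉ − ⌈545/310⌉ = 3 − 2 = 1
n=6: ⌈(7·109)/310⌉ − ⌈(6·109)/310⌉ = ⌈763/310⌉ − ⌈654/310⌉ = 3 − 3 = 0
n=7: ⌈(8·109)/310⌉ − ⌈(7·109)/310⌉ = ⌈872/310⌉ − ⌈763/310⌉ = 3 − 3 = 0
n=8: ⌈(9·109)/310⌉ − ⌈(8·109)/310⌉ = ⌈981/310⌉ − ⌈872/310⌉ = 4 − 3 = 1
n=9: ⌈(10·109)/310⌉ − ⌈(9·109)/310⌉ = ⌈1090/310⌉ − ⌈981/310⌉ = 4 − 4 = 0
n=10: ⌈(11·109)/310⌉ − ⌈(10·109)/310⌉ = ⌈1199/310⌉ − ⌈1090/310⌉ = 4 − 4 = 0
n=11: ⌈(12·109)/310⌉ − ⌈(11·109)/310⌉ = ⌈1308/310⌉ − ⌈1199/310⌉ = 5 − 4 = 1
n=12: ⌈(13·109)/310⌉ − ⌈(12·109)/310⌉ = ⌈1417/310⌉ − ⌈1308/310⌉ = 5 − 5 = 0
n=13: ⌈(14·109)/310⌉ − ⌈(13·109)/310⌉ = ⌈1526/310⌉ − ⌈1417/310⌉ = 5 − 5 = 0
n=14: ⌈(15·109)/310⌉ − ⌈(14·109)/310⌉ = ⌈1635/310⌉ − ⌈1526/310⌉ = 6 − 5 = 1
n=15: ⌈(16·109)/310⌉ − ⌈(15·109)/310⌉ = ⌈1744/310⌉ − ⌈1635/310⌉ = 6 − 6 = 0
n=16: ⌈(17·109)/310⌉ − ⌈(16·109)/310⌉ = ⌈1853/310⌉ − ⌈1744/310⌉ = 6 − 6 = 0
n=17: ⌈(18·109)/310⌉ − ⌈(17·109)/310⌉ = ⌈1962/310⌉ − ⌈1853/310⌉ = 7 − 6 = 1
n=18: ⌈(19·109)/310⌉ − ⌈(18·109)/310⌉ = ⌈2071/310⌉ − ⌈1962/310⌉ = 7 − 7 = 0
n=19: ⌈(20·109)/310⌉ − ⌈(19·109)/310⌉ = ⌈2180/310⌉ − ⌈2071/310⌉ = 8 − 7 = 1
n=20: ⌈(21·109)/310⌉ − ⌈(20·109)/310⌉ = ⌈2289/310⌉ − ⌈2180/310⌉ = 8 − 8 = 0
n=21: ⌈(22·109)/310⌉ − ⌈(21·109)/310⌉ = ⌈2398/310⌉ − ⌈2289/310⌉ = 8 − 8 = 0
n=22: ⌈(23·109)/310⌉ − ⌈(22·109)/310⌉ = ⌈2507/310⌉ − ⌈2398/310⌉ = 9 − 8 = 1
n=23: ⌈(24·109)/310⌉ − ⌈(23·109)/310⌉ = ⌈2616/310⌉ − ⌈2507/310⌉ = 9 − 9 = 0
n=24: ⌈(25·109)/310⌉ − ⌈(24·109)/310⌉ = ⌈2725/310⌉ − ⌈2616/310⌉ = 9 − 9 = 0
n=25: ⌈(26·109)/310⌉ − ⌈(25·109)/310⌉ = ⌈2834/310⌉ − ⌈2725/310⌉ = 10 − 9 = 1
n=26: ⌈(27·109)/310⌉ − ⌈(26·109)/310⌉ = ⌈2943/310⌉ − ⌈2834/310⌉ = 10 − 10 = 0
n=27: ⌈(28·109)/310⌉ − ⌈(27·109)/310⌉ = ⌈3052/310⌉ − ⌈2943/310⌉ = 10 − 10 = 0
n=28: ⌈(29·109)/310⌉ − ⌈(28·109)/310⌉ = ⌈3161/310⌉ − ⌈3052/310⌉ = 11 − 10 = 1
n=29: ⌈(30·109)/310⌉ − ⌈(29·109)/310⌉ = ⌈3270/310⌉ − ⌈3161/310⌉ = 11 − 11 = 0
n=30: ⌈(31·109)/310⌉ − ⌈(30·109)/310⌉ = ⌈3379/310⌉ − ⌈3270/310⌉ = 11 − 11 = 0
n=31: ⌈(32·109)/310⌉ − ⌈(31·109)/310⌉ = ⌈3488/310⌉ − ⌈3379/310⌉ = 12 − 11 = 1
n=32: ⌈(33·109)/310⌉ − ⌈(32·109)/310⌉ = ⌈3597/310⌉ − ⌈3488/310⌉ = 12 − 12 = 0
n=33: ⌈(34·109)/310⌉ − ⌈(33·109)/310⌉ = ⌈3706/310⌉ − ⌈3597/310⌉ = 12 − 12 = 0
n=34: ⌈(35·109)/310⌉ − ⌈(34·109)/310⌉ = ⌈3815/310⌉ − ⌈3706/310⌉ = 13 − 12 = 1
n=35: ⌈(36·109)/310⌉ − ⌈(35·109)/310⌉ = ⌈3924/310⌉ − ⌈3815/310⌉ = 13 − 13 = 0
n=36: ⌈(37·109)/310⌉ − ⌈(36·109)/310⌉ = ⌈4033/310⌉ − ⌈3924/310⌉ = 14 − 13 = 1
n=37: ⌈(38·109)/310⌉ − ⌈(37·109)/310⌉ = ⌈4142/310⌉ − ⌈4033/310⌉ = 14 − 14 = 0
n=38: ⌈(39·109)/310⌉ − ⌈(38·109)/310⌉ = ⌈4251/310⌉ − ⌈4142/310⌉ = 14 − 14 = 0
n=39: ⌈(40·109)/310⌉ − ⌈(39·109)/310⌉ = ⌈4360/310⌉ − ⌈4251/310⌉ = 15 − 14 = 1
n=40: ⌈(41·109)/310⌉ − ⌈(40·109)/310⌉ = ⌈4469/310⌉ − ⌈4360/310⌉ = 15 − 15 = 0
n=41: ⌈(42·109)/310⌉ − ⌈(41·109)/310⌉ = ⌈4578/310⌉ − ⌈4469/310⌉ = 15 − 15 = 0
n=42: ⌈(43·109)/310⌉ − ⌈(42·109)/310⌉ = ⌈4687/310⌉ − ⌈4578/310⌉ = 16 − 15 = 1
n=43: ⌈(44·109)/310⌉ − ⌈(43·109)/310⌉ = ⌈4796/310⌉ − ⌈4687/310⌉ = 16 − 16 = 0
n=44: ⌈(45·109)/310⌉ − ⌈(44·109)/310⌉ = ⌈4905/310⌉ − ⌈4796/310⌉ = 16 − 16 = 0
n=45: ⌈(46·109)/310⌉ − ⌈(45·109)/310⌉ = ⌈5014/310⌉ − ⌈4905/310⌉ = 17 − 16 = 1
n=46: ⌈(47·109)/310⌉ − ⌈(46·109)/310⌉ = ⌈5123/310⌉ − ⌈5014/310⌉ = 17 − 17 = 0
n=47: ⌈(48·109)/310⌉ − ⌈(47·109)/310⌉ = ⌈5232/310⌉ − ⌈5123/310⌉ = 17 − 17 = 0
n=48: ⌈(49·109)/310⌉ − ⌈(48·109)/310⌉ = ⌈5341/310⌉ − ⌈5232/310⌉ = 18 − 17 = 1
n=49: ⌈(50·109)/310⌉ − ⌈(49·109)/310⌉ = ⌈5450/310⌉ − ⌈5341/310⌉ = 18 − 18 = 0
n=50: ⌈(51·109)/310⌉ − ⌈(50·109)/310⌉ = ⌈5559/310⌉ − ⌈5450/310⌉ = 18 − 18 = 0
n=51: ⌈(52·109)/310⌉ − ⌈(51·109)/310⌉ = ⌈5668/310⌉ − ⌈5559/310⌉ = 19 − 18 = 1
n=52: ⌈(53·109)/310⌉ − ⌈(52·109)/310⌉ = ⌈5777/310⌉ − ⌈5668/310⌉ = 19 − 19 = 0
n=53: ⌈(54·109)/310⌉ − ⌈(53·109)/310⌉ = ⌈5886/310⌉ − ⌈5777/310⌉ = 19 − 19 = 0
n=54: ⌈(55·109)/310⌉ − ⌈(54·109)/310⌉ = ⌈5995/310⌉ − ⌈5886/310⌉ = 20 − 19 = 1
n=55: ⌈(56·109)/310⌉ − ⌈(55·109)/310⌉ = ⌈6104/310⌉ − ⌈5995/310⌉ = 20 − 20 = 0
n=56: ⌈(57·109)/310⌉ − ⌈(56·109)/310⌉ = ⌈6213/310⌉ − ⌈6104/310⌉ = 21 − 20 = 1
n=57: ⌈(58·109)/310⌉ − ⌈(57·109)/310⌉ = ⌈6322/310⌉ − ⌈6213/310⌉ = 21 − 21 = 0
n=58: ⌈(59·109)/310⌉ − ⌈(58·109)/310⌉ = ⌈6431/310⌉ − ⌈6322/310⌉ = 21 − 21 = 0
n=59: ⌈(60·109)/310⌉ − ⌈(59·109)/310⌉ = ⌈6540/310⌉ − ⌈6431/310⌉ = 22 − 21 = 1
n=60: ⌈(61·109)/310⌉ − ⌈(60·109)/310⌉ = ⌈6649/310⌉ − ⌈6540/310⌉ = 22 − 22 = 0
n=61: ⌈(62·109)/310⌉ − ⌈(61·109)/310⌉ = ⌈6758/310⌉ − ⌈6649/310⌉ = 22 − 22 = 0
n=62: ⌈(63·109)/310⌉ − ⌈(62·109)/310⌉ = ⌈6867/310⌉ − ⌈6758/310⌉ = 23 − 22 = 1


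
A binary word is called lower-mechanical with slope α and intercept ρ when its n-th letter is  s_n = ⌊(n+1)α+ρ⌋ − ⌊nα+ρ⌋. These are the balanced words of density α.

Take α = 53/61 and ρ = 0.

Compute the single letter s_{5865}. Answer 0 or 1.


1

(n+1)α + ρ = (5866·53) / 61 = 310898/61
nα + ρ     = (5865·53) / 61 = 310845/61
⌊310898/61⌋ = 5096,  ⌊310845/61⌋ = 5095
s_{5865} = 5096 − 5095 = 1


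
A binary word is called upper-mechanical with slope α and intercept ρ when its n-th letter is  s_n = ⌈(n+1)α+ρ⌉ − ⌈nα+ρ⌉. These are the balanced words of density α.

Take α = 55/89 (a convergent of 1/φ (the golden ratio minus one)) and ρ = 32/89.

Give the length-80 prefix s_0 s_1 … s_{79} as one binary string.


n=0: ⌈(1·55+32)/89⌉ − ⌈(0·55+32)/89⌉ = ⌈87/89⌉ − ⌈32/89⌉ = 1 − 1 = 0
n=1: ⌈(2·55+32)/89⌉ − ⌈(1·55+32)/89⌉ = ⌈142/89⌉ − ⌈87/89⌉ = 2 − 1 = 1
n=2: ⌈(3·55+32)/89⌉ − ⌈(2·55+32)/89⌉ = ⌈197/89⌉ − ⌈142/89⌉ = 3 − 2 = 1
n=3: ⌈(4·55+32)/89⌉ − ⌈(3·55+32)/89⌉ = ⌈252/89⌉ − ⌈197/89⌉ = 3 − 3 = 0
n=4: ⌈(5·55+32)/89⌉ − ⌈(4·55+32)/89⌉ = ⌈307/89⌉ − ⌈252/89⌉ = 4 − 3 = 1
n=5: ⌈(6·55+32)/89⌉ − ⌈(5·55+32)/89⌉ = ⌈362/89⌉ − ⌈307/89⌉ = 5 − 4 = 1
n=6: ⌈(7·55+32)/89⌉ − ⌈(6·55+32)/89⌉ = ⌈417/89⌉ − ⌈362/89⌉ = 5 − 5 = 0
n=7: ⌈(8·55+32)/89⌉ − ⌈(7·55+32)/89⌉ = ⌈472/89⌉ − ⌈417/89⌉ = 6 − 5 = 1
n=8: ⌈(9·55+32)/89⌉ − ⌈(8·55+32)/89⌉ = ⌈527/89⌉ − ⌈472/89⌉ = 6 − 6 = 0
n=9: ⌈(10·55+32)/89⌉ − ⌈(9·55+32)/89⌉ = ⌈582/89⌉ − ⌈527/89⌉ = 7 − 6 = 1
n=10: ⌈(11·55+32)/89⌉ − ⌈(10·55+32)/89⌉ = ⌈637/89⌉ − ⌈582/89⌉ = 8 − 7 = 1
n=11: ⌈(12·55+32)/89⌉ − ⌈(11·55+32)/89⌉ = ⌈692/89⌉ − ⌈637/89⌉ = 8 − 8 = 0
n=12: ⌈(13·55+32)/89⌉ − ⌈(12·55+32)/89⌉ = ⌈747/89⌉ − ⌈692/89⌉ = 9 − 8 = 1
n=13: ⌈(14·55+32)/89⌉ − ⌈(13·55+32)/89⌉ = ⌈802/89⌉ − ⌈747/89⌉ = 10 − 9 = 1
n=14: ⌈(15·55+32)/89⌉ − ⌈(14·55+32)/89⌉ = ⌈857/89⌉ − ⌈802/89⌉ = 10 − 10 = 0
n=15: ⌈(16·55+32)/89⌉ − ⌈(15·55+32)/89⌉ = ⌈912/89⌉ − ⌈857/89⌉ = 11 − 10 = 1
n=16: ⌈(17·55+32)/89⌉ − ⌈(16·55+32)/89⌉ = ⌈967/89⌉ − ⌈912/89⌉ = 11 − 11 = 0
n=17: ⌈(18·55+32)/89⌉ − ⌈(17·55+32)/89⌉ = ⌈1022/89⌉ − ⌈967/89⌉ = 12 − 11 = 1
n=18: ⌈(19·55+32)/89⌉ − ⌈(18·55+32)/89⌉ = ⌈1077/89⌉ − ⌈1022/89⌉ = 13 − 12 = 1
n=19: ⌈(20·55+32)/89⌉ − ⌈(19·55+32)/89⌉ = ⌈1132/89⌉ − ⌈1077/89⌉ = 13 − 13 = 0
n=20: ⌈(21·55+32)/89⌉ − ⌈(20·55+32)/89⌉ = ⌈1187/89⌉ − ⌈1132/89⌉ = 14 − 13 = 1
n=21: ⌈(22·55+32)/89⌉ − ⌈(21·55+32)/89⌉ = ⌈1242/89⌉ − ⌈1187/89⌉ = 14 − 14 = 0
n=22: ⌈(23·55+32)/89⌉ − ⌈(22·55+32)/89⌉ = ⌈1297/89⌉ − ⌈1242/89⌉ = 15 − 14 = 1
n=23: ⌈(24·55+32)/89⌉ − ⌈(23·55+32)/89⌉ = ⌈1352/89⌉ − ⌈1297/89⌉ = 16 − 15 = 1
n=24: ⌈(25·55+32)/89⌉ − ⌈(24·55+32)/89⌉ = ⌈1407/89⌉ − ⌈1352/89⌉ = 16 − 16 = 0
n=25: ⌈(26·55+32)/89⌉ − ⌈(25·55+32)/89⌉ = ⌈1462/89⌉ − ⌈1407/89⌉ = 17 − 16 = 1
n=26: ⌈(27·55+32)/89⌉ − ⌈(26·55+32)/89⌉ = ⌈1517/89⌉ − ⌈1462/89⌉ = 18 − 17 = 1
n=27: ⌈(28·55+32)/89⌉ − ⌈(27·55+32)/89⌉ = ⌈1572/89⌉ − ⌈1517/89⌉ = 18 − 18 = 0
n=28: ⌈(29·55+32)/89⌉ − ⌈(28·55+32)/89⌉ = ⌈1627/89⌉ − ⌈1572/89⌉ = 19 − 18 = 1
n=29: ⌈(30·55+32)/89⌉ − ⌈(29·55+32)/89⌉ = ⌈1682/89⌉ − ⌈1627/89⌉ = 19 − 19 = 0
n=30: ⌈(31·55+32)/89⌉ − ⌈(30·55+32)/89⌉ = ⌈1737/89⌉ − ⌈1682/89⌉ = 20 − 19 = 1
n=31: ⌈(32·55+32)/89⌉ − ⌈(31·55+32)/89⌉ = ⌈1792/89⌉ − ⌈1737/89⌉ = 21 − 20 = 1
n=32: ⌈(33·55+32)/89⌉ − ⌈(32·55+32)/89⌉ = ⌈1847/89⌉ − ⌈1792/89⌉ = 21 − 21 = 0
n=33: ⌈(34·55+32)/89⌉ − ⌈(33·55+32)/89⌉ = ⌈1902/89⌉ − ⌈1847/89⌉ = 22 − 21 = 1
n=34: ⌈(35·55+32)/89⌉ − ⌈(34·55+32)/89⌉ = ⌈1957/89⌉ − ⌈1902/89⌉ = 22 − 22 = 0
n=35: ⌈(36·55+32)/89⌉ − ⌈(35·55+32)/89⌉ = ⌈2012/89⌉ − ⌈1957/89⌉ = 23 − 22 = 1
n=36: ⌈(37·55+32)/89⌉ − ⌈(36·55+32)/89⌉ = ⌈2067/89⌉ − ⌈2012/89⌉ = 24 − 23 = 1
n=37: ⌈(38·55+32)/89⌉ − ⌈(37·55+32)/89⌉ = ⌈2122/89⌉ − ⌈2067/89⌉ = 24 − 24 = 0
n=38: ⌈(39·55+32)/89⌉ − ⌈(38·55+32)/89⌉ = ⌈2177/89⌉ − ⌈2122/89⌉ = 25 − 24 = 1
n=39: ⌈(40·55+32)/89⌉ − ⌈(39·55+32)/89⌉ = ⌈2232/89⌉ − ⌈2177/89⌉ = 26 − 25 = 1
n=40: ⌈(41·55+32)/89⌉ − ⌈(40·55+32)/89⌉ = ⌈2287/89⌉ − ⌈2232/89⌉ = 26 − 26 = 0
n=41: ⌈(42·55+32)/89⌉ − ⌈(41·55+32)/89⌉ = ⌈2342/89⌉ − ⌈2287/89⌉ = 27 − 26 = 1
n=42: ⌈(43·55+32)/89⌉ − ⌈(42·55+32)/89⌉ = ⌈2397/89⌉ − ⌈2342/89⌉ = 27 − 27 = 0
n=43: ⌈(44·55+32)/89⌉ − ⌈(43·55+32)/89⌉ = ⌈2452/89⌉ − ⌈2397/89⌉ = 28 − 27 = 1
n=44: ⌈(45·55+32)/89⌉ − ⌈(44·55+32)/89⌉ = ⌈2507/89⌉ − ⌈2452/89⌉ = 29 − 28 = 1
n=45: ⌈(46·55+32)/89⌉ − ⌈(45·55+32)/89⌉ = ⌈2562/89⌉ − ⌈2507/89⌉ = 29 − 29 = 0
n=46: ⌈(47·55+32)/89⌉ − ⌈(46·55+32)/89⌉ = ⌈2617/89⌉ − ⌈2562/89⌉ = 30 − 29 = 1
n=47: ⌈(48·55+32)/89⌉ − ⌈(47·55+32)/89⌉ = ⌈2672/89⌉ − ⌈2617/89⌉ = 31 − 30 = 1
n=48: ⌈(49·55+32)/89⌉ − ⌈(48·55+32)/89⌉ = ⌈2727/89⌉ − ⌈2672/89⌉ = 31 − 31 = 0
n=49: ⌈(50·55+32)/89⌉ − ⌈(49·55+32)/89⌉ = ⌈2782/89⌉ − ⌈2727/89⌉ = 32 − 31 = 1
n=50: ⌈(51·55+32)/89⌉ − ⌈(50·55+32)/89⌉ = ⌈2837/89⌉ − ⌈2782/89⌉ = 32 − 32 = 0
n=51: ⌈(52·55+32)/89⌉ − ⌈(51·55+32)/89⌉ = ⌈2892/89⌉ − ⌈2837/89⌉ = 33 − 32 = 1
n=52: ⌈(53·55+32)/89⌉ − ⌈(52·55+32)/89⌉ = ⌈2947/89⌉ − ⌈2892/89⌉ = 34 − 33 = 1
n=53: ⌈(54·55+32)/89⌉ − ⌈(53·55+32)/89⌉ = ⌈3002/89⌉ − ⌈2947/89⌉ = 34 − 34 = 0
n=54: ⌈(55·55+32)/89⌉ − ⌈(54·55+32)/89⌉ = ⌈3057/89⌉ − ⌈3002/89⌉ = 35 − 34 = 1
n=55: ⌈(56·55+32)/89⌉ − ⌈(55·55+32)/89⌉ = ⌈3112/89⌉ − ⌈3057/89⌉ = 35 − 35 = 0
n=56: ⌈(57·55+32)/89⌉ − ⌈(56·55+32)/89⌉ = ⌈3167/89⌉ − ⌈3112/89⌉ = 36 − 35 = 1
n=57: ⌈(58·55+32)/89⌉ − ⌈(57·55+32)/89⌉ = ⌈3222/89⌉ − ⌈3167/89⌉ = 37 − 36 = 1
n=58: ⌈(59·55+32)/89⌉ − ⌈(58·55+32)/89⌉ = ⌈3277/89⌉ − ⌈3222/89⌉ = 37 − 37 = 0
n=59: ⌈(60·55+32)/89⌉ − ⌈(59·55+32)/89⌉ = ⌈3332/89⌉ − ⌈3277/89⌉ = 38 − 37 = 1
n=60: ⌈(61·55+32)/89⌉ − ⌈(60·55+32)/89⌉ = ⌈3387/89⌉ − ⌈3332/89⌉ = 39 − 38 = 1
n=61: ⌈(62·55+32)/89⌉ − ⌈(61·55+32)/89⌉ = ⌈3442/89⌉ − ⌈3387/89⌉ = 39 − 39 = 0
n=62: ⌈(63·55+32)/89⌉ − ⌈(62·55+32)/89⌉ = ⌈3497/89⌉ − ⌈3442/89⌉ = 40 − 39 = 1
n=63: ⌈(64·55+32)/89⌉ − ⌈(63·55+32)/89⌉ = ⌈3552/89⌉ − ⌈3497/89⌉ = 40 − 40 = 0
n=64: ⌈(65·55+32)/89⌉ − ⌈(64·55+32)/89⌉ = ⌈3607/89⌉ − ⌈3552/89⌉ = 41 − 40 = 1
n=65: ⌈(66·55+32)/89⌉ − ⌈(65·55+32)/89⌉ = ⌈3662/89⌉ − ⌈3607/89⌉ = 42 − 41 = 1
n=66: ⌈(67·55+32)/89⌉ − ⌈(66·55+32)/89⌉ = ⌈3717/89⌉ − ⌈3662/89⌉ = 42 − 42 = 0
n=67: ⌈(68·55+32)/89⌉ − ⌈(67·55+32)/89⌉ = ⌈3772/89⌉ − ⌈3717/89⌉ = 43 − 42 = 1
n=68: ⌈(69·55+32)/89⌉ − ⌈(68·55+32)/89⌉ = ⌈3827/89⌉ − ⌈3772/89⌉ = 43 − 43 = 0
n=69: ⌈(70·55+32)/89⌉ − ⌈(69·55+32)/89⌉ = ⌈3882/89⌉ − ⌈3827/89⌉ = 44 − 43 = 1
n=70: ⌈(71·55+32)/89⌉ − ⌈(70·55+32)/89⌉ = ⌈3937/89⌉ − ⌈3882/89⌉ = 45 − 44 = 1
n=71: ⌈(72·55+32)/89⌉ − ⌈(71·55+32)/89⌉ = ⌈3992/89⌉ − ⌈3937/89⌉ = 45 − 45 = 0
n=72: ⌈(73·55+32)/89⌉ − ⌈(72·55+32)/89⌉ = ⌈4047/89⌉ − ⌈3992/89⌉ = 46 − 45 = 1
n=73: ⌈(74·55+32)/89⌉ − ⌈(73·55+32)/89⌉ = ⌈4102/89⌉ − ⌈4047/89⌉ = 47 − 46 = 1
n=74: ⌈(75·55+32)/89⌉ − ⌈(74·55+32)/89⌉ = ⌈4157/89⌉ − ⌈4102/89⌉ = 47 − 47 = 0
n=75: ⌈(76·55+32)/89⌉ − ⌈(75·55+32)/89⌉ = ⌈4212/89⌉ − ⌈4157/89⌉ = 48 − 47 = 1
n=76: ⌈(77·55+32)/89⌉ − ⌈(76·55+32)/89⌉ = ⌈4267/89⌉ − ⌈4212/89⌉ = 48 − 48 = 0
n=77: ⌈(78·55+32)/89⌉ − ⌈(77·55+32)/89⌉ = ⌈4322/89⌉ − ⌈4267/89⌉ = 49 − 48 = 1
n=78: ⌈(79·55+32)/89⌉ − ⌈(78·55+32)/89⌉ = ⌈4377/89⌉ − ⌈4322/89⌉ = 50 − 49 = 1
n=79: ⌈(80·55+32)/89⌉ − ⌈(79·55+32)/89⌉ = ⌈4432/89⌉ − ⌈4377/89⌉ = 50 − 50 = 0

01101101011011010110101101101011010110110101101101011010110110101101011011010110


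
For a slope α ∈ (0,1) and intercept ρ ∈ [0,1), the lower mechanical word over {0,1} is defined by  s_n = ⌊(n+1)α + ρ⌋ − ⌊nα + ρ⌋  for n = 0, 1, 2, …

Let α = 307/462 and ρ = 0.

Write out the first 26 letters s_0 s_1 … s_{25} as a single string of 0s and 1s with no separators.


n=0: ⌊(1·307)/462⌋ − ⌊(0·307)/462⌋ = ⌊307/462⌋ − ⌊0/462⌋ = 0 − 0 = 0
n=1: ⌊(2·307)/462⌋ − ⌊(1·307)/462⌋ = ⌊614/462⌋ − ⌊307/462⌋ = 1 − 0 = 1
n=2: ⌊(3·307)/462⌋ − ⌊(2·307)/462⌋ = ⌊921/462⌋ − ⌊614/462⌋ = 1 − 1 = 0
n=3: ⌊(4·307)/462⌋ − ⌊(3·307)/462⌋ = ⌊1228/462⌋ − ⌊921/462⌋ = 2 − 1 = 1
n=4: ⌊(5·307)/462⌋ − ⌊(4·307)/462⌋ = ⌊1535/462⌋ − ⌊1228/462⌋ = 3 − 2 = 1
n=5: ⌊(6·307)/462⌋ − ⌊(5·307)/462⌋ = ⌊1842/462⌋ − ⌊1535/462⌋ = 3 − 3 = 0
n=6: ⌊(7·307)/462⌋ − ⌊(6·307)/462⌋ = ⌊2149/462⌋ − ⌊1842/462⌋ = 4 − 3 = 1
n=7: ⌊(8·307)/462⌋ − ⌊(7·307)/462⌋ = ⌊2456/462⌋ − ⌊2149/462⌋ = 5 − 4 = 1
n=8: ⌊(9·307)/462⌋ − ⌊(8·307)/462⌋ = ⌊2763/462⌋ − ⌊2456/462⌋ = 5 − 5 = 0
n=9: ⌊(10·307)/462⌋ − ⌊(9·307)/462⌋ = ⌊3070/462⌋ − ⌊2763/462⌋ = 6 − 5 = 1
n=10: ⌊(11·307)/462⌋ − ⌊(10·307)/462⌋ = ⌊3377/462⌋ − ⌊3070/462⌋ = 7 − 6 = 1
n=11: ⌊(12·307)/462⌋ − ⌊(11·307)/462⌋ = ⌊3684/462⌋ − ⌊3377/462⌋ = 7 − 7 = 0
n=12: ⌊(13·307)/462⌋ − ⌊(12·307)/462⌋ = ⌊3991/462⌋ − ⌊3684/462⌋ = 8 − 7 = 1
n=13: ⌊(14·307)/462⌋ − ⌊(13·307)/462⌋ = ⌊4298/462⌋ − ⌊3991/462⌋ = 9 − 8 = 1
n=14: ⌊(15·307)/462⌋ − ⌊(14·307)/462⌋ = ⌊4605/462⌋ − ⌊4298/462⌋ = 9 − 9 = 0
n=15: ⌊(16·307)/462⌋ − ⌊(15·307)/462⌋ = ⌊4912/462⌋ − ⌊4605/462⌋ = 10 − 9 = 1
n=16: ⌊(17·307)/462⌋ − ⌊(16·307)/462⌋ = ⌊5219/462⌋ − ⌊4912/462⌋ = 11 − 10 = 1
n=17: ⌊(18·307)/462⌋ − ⌊(17·307)/462⌋ = ⌊5526/462⌋ − ⌊5219/462⌋ = 11 − 11 = 0
n=18: ⌊(19·307)/462⌋ − ⌊(18·307)/462⌋ = ⌊5833/462⌋ − ⌊5526/462⌋ = 12 − 11 = 1
n=19: ⌊(20·307)/462⌋ − ⌊(19·307)/462⌋ = ⌊6140/462⌋ − ⌊5833/462⌋ = 13 − 12 = 1
n=20: ⌊(21·307)/462⌋ − ⌊(20·307)/462⌋ = ⌊6447/462⌋ − ⌊6140/462⌋ = 13 − 13 = 0
n=21: ⌊(22·307)/462⌋ − ⌊(21·307)/462⌋ = ⌊6754/462⌋ − ⌊6447/462⌋ = 14 − 13 = 1
n=22: ⌊(23·307)/462⌋ − ⌊(22·307)/462⌋ = ⌊7061/462⌋ − ⌊6754/462⌋ = 15 − 14 = 1
n=23: ⌊(24·307)/462⌋ − ⌊(23·307)/462⌋ = ⌊7368/462⌋ − ⌊7061/462⌋ = 15 − 15 = 0
n=24: ⌊(25·307)/462⌋ − ⌊(24·307)/462⌋ = ⌊7675/462⌋ − ⌊7368/462⌋ = 16 − 15 = 1
n=25: ⌊(26·307)/462⌋ − ⌊(25·307)/462⌋ = ⌊7982/462⌋ − ⌊7675/462⌋ = 17 − 16 = 1

01011011011011011011011011


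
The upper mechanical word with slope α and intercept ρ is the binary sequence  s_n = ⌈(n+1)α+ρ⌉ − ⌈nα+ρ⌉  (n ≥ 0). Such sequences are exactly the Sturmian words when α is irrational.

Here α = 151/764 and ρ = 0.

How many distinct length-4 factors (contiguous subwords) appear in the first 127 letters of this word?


t_n = ⌈(n·151)/764⌉ for n = 0 … 127:
  n=0…9: ⌈0/764⌉=0 ⌈151/764⌉=1 ⌈302/764⌉=1 ⌈453/764⌉=1 ⌈604/764⌉=1 ⌈755/764⌉=1 ⌈906/764⌉=2 ⌈1057/764⌉=2 ⌈1208/764⌉=2 ⌈1359/764⌉=2
  n=10…19: ⌈1510/764⌉=2 ⌈1661/764⌉=3 ⌈1812/764⌉=3 ⌈1963/764⌉=3 ⌈2114/764⌉=3 ⌈2265/764⌉=3 ⌈2416/764⌉=4 ⌈2567/764⌉=4 ⌈2718/764⌉=4 ⌈2869/764⌉=4
  n=20…29: ⌈3020/764⌉=4 ⌈3171/764⌉=5 ⌈3322/764⌉=5 ⌈3473/764⌉=5 ⌈3624/764⌉=5 ⌈3775/764⌉=5 ⌈3926/764⌉=6 ⌈4077/764⌉=6 ⌈4228/764⌉=6 ⌈4379/764⌉=6
  n=30…39: ⌈4530/764⌉=6 ⌈4681/764⌉=7 ⌈4832/764⌉=7 ⌈4983/764⌉=7 ⌈5134/764⌉=7 ⌈5285/764⌉=7 ⌈5436/764⌉=8 ⌈5587/764⌉=8 ⌈5738/764⌉=8 ⌈5889/764⌉=8
  n=40…49: ⌈6040/764⌉=8 ⌈6191/764⌉=9 ⌈6342/764⌉=9 ⌈6493/764⌉=9 ⌈6644/764⌉=9 ⌈6795/764⌉=9 ⌈6946/764⌉=10 ⌈7097/764⌉=10 ⌈7248/764⌉=10 ⌈7399/764⌉=10
  n=50…59: ⌈7550/764⌉=10 ⌈7701/764⌉=11 ⌈7852/764⌉=11 ⌈8003/764⌉=11 ⌈8154/764⌉=11 ⌈8305/764⌉=11 ⌈8456/764⌉=12 ⌈8607/764⌉=12 ⌈8758/764⌉=12 ⌈8909/764⌉=12
  n=60…69: ⌈9060/764⌉=12 ⌈9211/764⌉=13 ⌈9362/764⌉=13 ⌈9513/764⌉=13 ⌈9664/764⌉=13 ⌈9815/764⌉=13 ⌈9966/764⌉=14 ⌈10117/764⌉=14 ⌈10268/764⌉=14 ⌈10419/764⌉=14
  n=70…79: ⌈10570/764⌉=14 ⌈10721/764⌉=15 ⌈10872/764⌉=15 ⌈11023/764⌉=15 ⌈11174/764⌉=15 ⌈11325/764⌉=15 ⌈11476/764⌉=16 ⌈11627/764⌉=16 ⌈11778/764⌉=16 ⌈11929/764⌉=16
  n=80…89: ⌈12080/764⌉=16 ⌈12231/764⌉=17 ⌈12382/764⌉=17 ⌈12533/764⌉=17 ⌈12684/764⌉=17 ⌈12835/764⌉=17 ⌈12986/764⌉=17 ⌈13137/764⌉=18 ⌈13288/764⌉=18 ⌈13439/764⌉=18
  n=90…99: ⌈13590/764⌉=18 ⌈13741/764⌉=18 ⌈13892/764⌉=19 ⌈14043/764⌉=19 ⌈14194/764⌉=19 ⌈14345/764⌉=19 ⌈14496/764⌉=19 ⌈14647/764⌉=20 ⌈14798/764⌉=20 ⌈14949/764⌉=20
  n=100…109: ⌈15100/764⌉=20 ⌈15251/764⌉=20 ⌈15402/764⌉=21 ⌈15553/764⌉=21 ⌈15704/764⌉=21 ⌈15855/764⌉=21 ⌈16006/764⌉=21 ⌈16157/764⌉=22 ⌈16308/764⌉=22 ⌈16459/764⌉=22
  n=110…119: ⌈16610/764⌉=22 ⌈16761/764⌉=22 ⌈16912/764⌉=23 ⌈17063/764⌉=23 ⌈17214/764⌉=23 ⌈17365/764⌉=23 ⌈17516/764⌉=23 ⌈17667/764⌉=24 ⌈17818/764⌉=24 ⌈17969/764⌉=24
  n=120…127: ⌈18120/764⌉=24 ⌈18271/764⌉=24 ⌈18422/764⌉=25 ⌈18573/764⌉=25 ⌈18724/764⌉=25 ⌈18875/764⌉=25 ⌈19026/764⌉=25 ⌈19177/764⌉=26
s_n = t_(n+1) − t_n for n = 0 … 126 gives
prefix = 1000010000100001000010000100001000010000100001000010000100001000010000100001000010000010000100001000010000100001000010000100001
slide a length-4 window over [0..3] … [123..126] (124 windows); first occurrence of each distinct factor:
  [  0..  3] 1000
  [  1..  4] 0000
  [  2..  5] 0001
  [  3..  6] 0010
  [  4..  7] 0100
  (the other 119 windows repeat one of these)
distinct factors: {0000, 0001, 0010, 0100, 1000}
count = 5  (Sturmian bound for length 4 is 5)

5


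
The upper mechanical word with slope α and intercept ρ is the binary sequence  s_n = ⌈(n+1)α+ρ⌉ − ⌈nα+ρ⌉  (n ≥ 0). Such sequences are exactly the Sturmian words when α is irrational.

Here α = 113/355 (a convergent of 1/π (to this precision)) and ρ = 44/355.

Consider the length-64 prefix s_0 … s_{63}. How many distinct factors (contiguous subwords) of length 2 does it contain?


3

t_n = ⌈(n·113+44)/355⌉ for n = 0 … 64:
  n=0…9: ⌈44/355⌉=1 ⌈157/355⌉=1 ⌈270/355⌉=1 ⌈383/355⌉=2 ⌈496/355⌉=2 ⌈609/355⌉=2 ⌈722/355⌉=3 ⌈835/355⌉=3 ⌈948/355⌉=3 ⌈1061/355⌉=3
  n=10…19: ⌈1174/355⌉=4 ⌈1287/355⌉=4 ⌈1400/355⌉=4 ⌈1513/355⌉=5 ⌈1626/355⌉=5 ⌈1739/355⌉=5 ⌈1852/355⌉=6 ⌈1965/355⌉=6 ⌈2078/355⌉=6 ⌈2191/355⌉=7
  n=20…29: ⌈2304/355⌉=7 ⌈2417/355⌉=7 ⌈2530/355⌉=8 ⌈2643/355⌉=8 ⌈2756/355⌉=8 ⌈2869/355⌉=9 ⌈2982/355⌉=9 ⌈3095/355⌉=9 ⌈3208/355⌉=10 ⌈3321/355⌉=10
  n=30…39: ⌈3434/355⌉=10 ⌈3547/355⌉=10 ⌈3660/355⌉=11 ⌈3773/355⌉=11 ⌈3886/355⌉=11 ⌈3999/355⌉=12 ⌈4112/355⌉=12 ⌈4225/355⌉=12 ⌈4338/355⌉=13 ⌈4451/355⌉=13
  n=40…49: ⌈4564/355⌉=13 ⌈4677/355⌉=14 ⌈4790/355⌉=14 ⌈4903/355⌉=14 ⌈5016/355⌉=15 ⌈5129/355⌉=15 ⌈5242/355⌉=15 ⌈5355/355⌉=16 ⌈5468/355⌉=16 ⌈5581/355⌉=16
  n=50…59: ⌈5694/355⌉=17 ⌈5807/355⌉=17 ⌈5920/355⌉=17 ⌈6033/355⌉=17 ⌈6146/355⌉=18 ⌈6259/355⌉=18 ⌈6372/355⌉=18 ⌈6485/355⌉=19 ⌈6598/355⌉=19 ⌈6711/355⌉=19
  n=60…64: ⌈6824/355⌉=20 ⌈6937/355⌉=20 ⌈7050/355⌉=20 ⌈7163/355⌉=21 ⌈7276/355⌉=21
s_n = t_(n+1) − t_n for n = 0 … 63 gives
prefix = 0010010001001001001001001001000100100100100100100100010010010010
slide a length-2 window over [0..1] … [62..63] (63 windows); first occurrence of each distinct factor:
  [  0..  1] 00
  [  1..  2] 01
  [  2..  3] 10
  (the other 60 windows repeat one of these)
distinct factors: {00, 01, 10}
count = 3  (Sturmian bound for length 2 is 3)


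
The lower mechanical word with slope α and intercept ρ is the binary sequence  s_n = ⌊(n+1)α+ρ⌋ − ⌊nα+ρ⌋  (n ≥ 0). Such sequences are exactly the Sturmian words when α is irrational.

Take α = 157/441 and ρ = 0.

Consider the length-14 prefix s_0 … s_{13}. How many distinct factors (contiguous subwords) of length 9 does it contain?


t_n = ⌊(n·157)/441⌋ for n = 0 … 14:
  n=0…9: ⌊0/441⌋=0 ⌊157/441⌋=0 ⌊314/441⌋=0 ⌊471/441⌋=1 ⌊628/441⌋=1 ⌊785/441⌋=1 ⌊942/441⌋=2 ⌊1099/441⌋=2 ⌊1256/441⌋=2 ⌊1413/441⌋=3
  n=10…14: ⌊1570/441⌋=3 ⌊1727/441⌋=3 ⌊1884/441⌋=4 ⌊2041/441⌋=4 ⌊2198/441⌋=4
s_n = t_(n+1) − t_n for n = 0 … 13 gives
prefix = 00100100100100
slide a length-9 window over [0..8] … [5..13] (6 windows); first occurrence of each distinct factor:
  [  0..  8] 001001001
  [  1..  9] 010010010
  [  2.. 10] 100100100
  (the other 3 windows repeat one of these)
distinct factors: {001001001, 010010010, 100100100}
count = 3  (Sturmian bound for length 9 is 10)

3
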